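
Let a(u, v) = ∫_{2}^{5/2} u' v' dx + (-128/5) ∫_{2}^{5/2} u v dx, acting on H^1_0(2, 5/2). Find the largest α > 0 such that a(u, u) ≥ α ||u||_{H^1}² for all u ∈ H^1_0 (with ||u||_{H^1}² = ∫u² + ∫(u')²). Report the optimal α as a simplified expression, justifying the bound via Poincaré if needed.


α = 4*(-32 + 5*π^2)/(5*(1 + 4*π^2))

Coercivity of a(·,·) on H^1_0(2, 5/2) means a(u, u) ≥ α ||u||_{H^1}² for every u ∈ H^1_0.
The interval has length L = 1/2, and Poincaré/coercivity depend only on L. Here a(u, u) = ∫(u')² + (-128/5)·∫u².
Here c = -128/5 < 0 with |c| < (π/L)² = 4*π^2, so coercivity still holds. The condition a(u,u) ≥ α||u||_{H^1}² reads (1−α)∫(u')² ≥ (α−c)∫u². Any admissible α is ≤ 1 (rapidly oscillating u have ∫u²/∫(u')² → 0), and α = 1 would force 0 ≥ (1−c)∫u², impossible since c < 1; so 1−α > 0. By the sharp Poincaré inequality on H^1_0 of an interval of length L, ∫(u')² ≥ (π/L)²∫u² with equality for the first sine mode sin(π(x−x₀)/L) (x₀ the left endpoint), so the inequality holds for all u iff (1−α)(π/L)² ≥ α − c, i.e. α ≤ ((π/L)² + c)/((π/L)² + 1) = (1 + c(L/π)²)/(1 + (L/π)²). (Direct route, valid since c ≤ 0: Poincaré gives c∫u² ≥ c(L/π)²∫(u')², so a(u,u) ≥ (1 + c(L/π)²)∫(u')², while ||u||_{H^1}² ≤ (1 + (L/π)²)∫(u')²; dividing yields the same α.) With (π/L)² = 4*π^2 and c = -128/5, the largest admissible constant is α = ((π/L)² + c)/((π/L)² + 1).
Simplifying, α = 4*(-32 + 5*π^2)/(5*(1 + 4*π^2)).


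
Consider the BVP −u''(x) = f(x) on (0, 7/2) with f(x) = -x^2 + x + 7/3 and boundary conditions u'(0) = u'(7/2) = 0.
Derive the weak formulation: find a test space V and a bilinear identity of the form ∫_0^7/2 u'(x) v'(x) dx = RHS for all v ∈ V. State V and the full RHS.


V = H^1(0, 7/2) (no boundary constraint on v; u is determined up to an additive constant); weak form: ∫_0^7/2 u'v' dx = ∫_0^7/2 (-x^2 + x + 7/3) v dx for all v ∈ V.

Multiply both sides by a test function v and integrate from 0 to 7/2:
  ∫_0^7/2 −u''(x) v(x) dx = ∫_0^7/2 f(x) v(x) dx.
Integrate the LHS by parts once:
  ∫_0^7/2 −u'' v dx = −[u'(x) v(x)]_0^7/2 + ∫_0^7/2 u'(x) v'(x) dx.
Thus ∫_0^7/2 u'(x) v'(x) dx = ∫_0^7/2 f(x) v(x) dx + [u'(x) v(x)]_0^7/2.
Choose V so that boundary terms are either known or forced to vanish.
u has homogeneous Neumann: u'(0) = u'(7/2) = 0. So [u' v]_0^7/2 = 0·v(7/2) − 0·v(0) = 0 for any v; take V = H^1(0, 7/2).
Weak formulation: find u (satisfying any essential BC) such that ∫_0^7/2 u'(x) v'(x) dx = ∫_0^7/2 f v dx for all v ∈ V (homogeneous Neumann, so boundary terms vanish).
Substituting f(x) = -x^2 + x + 7/3, the right-hand side is ∫_0^7/2 (-x^2 + x + 7/3) v dx.
Compatibility check (pure Neumann): taking v ≡ 1 ∈ V gives 0 = ∫_0^7/2 f dx + (0) − (0), i.e. ∫_0^7/2 f dx must equal u'(0) − u'(7/2) = 0. Indeed ∫_0^7/2 (-x^2 + x + 7/3) dx = 0, so the data are compatible. The solution is then unique only up to an additive constant (fix it e.g. by requiring ∫_0^7/2 u dx = 0).


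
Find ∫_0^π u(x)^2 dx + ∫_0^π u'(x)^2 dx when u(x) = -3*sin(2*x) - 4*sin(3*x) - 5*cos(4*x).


||u||_{H^1(0,π)}^2 = -4080/7 + 315*π

u'(x) = 20*sin(4*x) - 6*cos(2*x) - 12*cos(3*x).
Expand u² and (u')² and integrate term by term on (0, π), using: for integers n ≥ 1, ∫_0^π sin²(nx) dx = ∫_0^π cos²(nx) dx = π/2; for n ≠ n', ∫_0^π sin(nx)sin(n'x) dx = ∫_0^π cos(nx)cos(n'x) dx = 0; and by product-to-sum, ∫_0^π sin(nx)cos(n'x) dx = ½∫_0^π [sin((n+n')x) + sin((n−n')x)] dx, which is 0 when n+n' is even and 2n/(n²−n'²) when n+n' is odd (it need not vanish on (0, π)).
  u² squared terms: (-5)²·∫cos(4x)² dx = 25·π/2 = 25*π/2;  (-4)²·∫sin(3x)² dx = 16·π/2 = 8*π;  (-3)²·∫sin(2x)² dx = 9·π/2 = 9*π/2.
  u² cross terms: 2·(-5)·(-4)·∫cos(4x)·sin(3x) dx = 40·(-6/7) = -240/7;  2·(-5)·(-3)·∫cos(4x)·sin(2x) dx = 30·(0) = 0;  2·(-4)·(-3)·∫sin(3x)·sin(2x) dx = 24·(0) = 0.
  So ∫_0^π u² dx = 25*π/2 + 8*π + 9*π/2 − 240/7 + 0 + 0 = -240/7 + 25*π.
  (u')² squared terms: (-12)²·∫cos(3x)² dx = 144·π/2 = 72*π;  (-6)²·∫cos(2x)² dx = 36·π/2 = 18*π;  (20)²·∫sin(4x)² dx = 400·π/2 = 200*π.
  (u')² cross terms: 2·(-12)·(-6)·∫cos(3x)·cos(2x) dx = 144·(0) = 0;  2·(-12)·(20)·∫cos(3x)·sin(4x) dx = -480·(8/7) = -3840/7;  2·(-6)·(20)·∫cos(2x)·sin(4x) dx = -240·(0) = 0.
  So ∫_0^π (u')² dx = 72*π + 18*π + 200*π + 0 − 3840/7 + 0 = -3840/7 + 290*π.
||u||_{H^1}^2 = (-240/7 + 25*π) + (-3840/7 + 290*π) = -4080/7 + 315*π.


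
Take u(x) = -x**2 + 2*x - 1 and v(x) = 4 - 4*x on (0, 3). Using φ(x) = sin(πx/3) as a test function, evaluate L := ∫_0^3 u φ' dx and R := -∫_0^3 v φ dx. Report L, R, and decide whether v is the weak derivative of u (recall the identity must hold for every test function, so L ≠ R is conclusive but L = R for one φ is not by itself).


LHS = 6/π, RHS = 12/π. No, v is not the weak derivative of u.

u(x) = -x**2 + 2*x - 1, classical derivative u'(x) = 2 - 2*x.
φ(x) = sin(πx/3), so φ'(x) = π*cos(π*x/3)/3.
Note φ(0) = φ(3) = 0, so the boundary term u·φ vanishes.
LHS = ∫_0^3 u(x) φ'(x) dx = ∫_0^3 (-π*x^2*cos(π*x/3)/3 + 2*π*x*cos(π*x/3)/3 - π*cos(π*x/3)/3) dx. Term by term:
  ∫_0^3 -π*cos(π*x/3)/3 dx = 0;  ∫_0^3 -π*x^2*cos(π*x/3)/3 dx = 18/π;  ∫_0^3 2*π*x*cos(π*x/3)/3 dx = -12/π.
Sum: 0 + 18/π − 12/π = 6/π.
So LHS = 6/π.
∫_0^3 v(x) φ(x) dx = ∫_0^3 (-4*x*sin(π*x/3) + 4*sin(π*x/3)) dx. Term by term:
  ∫_0^3 4*sin(π*x/3) dx = 24/π;  ∫_0^3 -4*x*sin(π*x/3) dx = -36/π.
Sum: 24/π − 36/π = -12/π.
So RHS = -∫_0^3 v(x) φ(x) dx = 12/π.
LHS − RHS = -6/π ≠ 0, so the identity fails.
(For a valid weak derivative the identity must hold for EVERY test function, in particular this one. The failure shows v is NOT the weak derivative of u.)
Correct weak derivative would be u'(x) = 2 - 2*x.


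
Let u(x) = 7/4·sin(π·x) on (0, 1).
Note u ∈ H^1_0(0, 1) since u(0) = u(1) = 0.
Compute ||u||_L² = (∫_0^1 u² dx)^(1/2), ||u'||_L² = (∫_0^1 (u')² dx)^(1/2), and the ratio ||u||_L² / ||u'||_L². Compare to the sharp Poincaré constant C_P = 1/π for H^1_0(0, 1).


||u||_L² / ||u'||_L² = 1/π = C_P.

u(x) = 7/4·sin(π·x), so u'(x) = 7*π*cos(π*x)/4.
Writing u(x) = A·sin(kπx/L) with A = 7/4 and k = 1, use ∫_0^L sin²(kπx/L) dx = L/2 and ∫_0^L cos²(kπx/L) dx = L/2.
u² = 49/16·sin²(π·x) and (u')² = 49*π^2/16·cos²(π·x), and each of sin², cos² integrates to L/2 = 1/2 over (0, 1).
∫_0^1 u² dx = 49/32, so ||u||_L² = 7*sqrt(2)/8.
∫_0^1 (u')² dx = 49*π^2/32, so ||u'||_L² = 7*sqrt(2)*π/8.
Ratio ||u||_L² / ||u'||_L² = 1/π.
Sharp Poincaré constant on H^1_0(0, 1) is C_P = L/π = 1/π, achieved by sin(π·x).
This is the k = 1 eigenfunction (up to amplitude), so the ratio equals the sharp Poincaré constant exactly.


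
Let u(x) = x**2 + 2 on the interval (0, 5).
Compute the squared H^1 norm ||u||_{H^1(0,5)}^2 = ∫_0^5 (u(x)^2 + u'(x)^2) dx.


||u||_{H^1}^2 = 2935/3

The H^1 norm (squared) on an interval (0, L) is
  ||u||_{H^1}^2 = ∫_0^L u(x)^2 dx + ∫_0^L u'(x)^2 dx.
Compute u'(x) = 2*x.
Then u(x)^2 = x**4 + 4*x**2 + 4 and u'(x)^2 = 4*x**2.
Integrate each monomial from 0 to 5 using ∫_0^5 c·x^n dx = c·5^(n+1)/(n+1):
  ∫_0^5 u(x)^2 dx = ∫_0^5 (x^4 + 4*x^2 + 4) dx. Term by term:
    ∫_0^5 x^4 dx = 625;  ∫_0^5 4*x^2 dx = 500/3;  ∫_0^5 4 dx = 20.
  Sum: 625 + 500/3 + 20 = 2435/3.
  ∫_0^5 u'(x)^2 dx = ∫_0^5 (4*x^2) dx. Term by term:
    ∫_0^5 4*x^2 dx = 500/3.
Adding: ||u||_{H^1}^2 = 2435/3 + 500/3 = 2935/3.


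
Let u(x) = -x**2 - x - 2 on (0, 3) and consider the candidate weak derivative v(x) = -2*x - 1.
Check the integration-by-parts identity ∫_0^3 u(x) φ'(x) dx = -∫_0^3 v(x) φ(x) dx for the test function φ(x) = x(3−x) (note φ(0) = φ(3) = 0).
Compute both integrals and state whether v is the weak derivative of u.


LHS = 18, RHS = 18. Yes, v = u' weakly.

u(x) = -x**2 - x - 2, classical derivative u'(x) = -2*x - 1.
φ(x) = x(3−x), so φ'(x) = 3 - 2*x.
Note φ(0) = φ(3) = 0, so the boundary term u·φ vanishes.
LHS = ∫_0^3 u(x) φ'(x) dx = ∫_0^3 (2*x^3 - x^2 + x - 6) dx. Term by term:
  ∫_0^3 2*x^3 dx = 81/2;  ∫_0^3 -x^2 dx = -9;  ∫_0^3 x dx = 9/2;
  ∫_0^3 -6 dx = -18.
Sum: 81/2 − 9 + 9/2 − 18 = 18.
So LHS = 18.
∫_0^3 v(x) φ(x) dx = ∫_0^3 (2*x^3 - 5*x^2 - 3*x) dx. Term by term:
  ∫_0^3 2*x^3 dx = 81/2;  ∫_0^3 -5*x^2 dx = -45;  ∫_0^3 -3*x dx = -27/2.
Sum: 81/2 − 45 − 27/2 = -18.
So RHS = -∫_0^3 v(x) φ(x) dx = 18.
LHS = RHS, so the identity holds for this test φ.
Moreover u is smooth here and v(x) = u'(x) = -2*x - 1 pointwise, so the identity holds for every test function. Hence v is the weak derivative of u.


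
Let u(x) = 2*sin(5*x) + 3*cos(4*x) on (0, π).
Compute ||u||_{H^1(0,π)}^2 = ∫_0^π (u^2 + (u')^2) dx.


||u||_{H^1(0,π)}^2 = 680/3 + 257*π/2

u'(x) = -12*sin(4*x) + 10*cos(5*x).
Expand u² and (u')² and integrate term by term on (0, π), using: for integers n ≥ 1, ∫_0^π sin²(nx) dx = ∫_0^π cos²(nx) dx = π/2; for n ≠ n', ∫_0^π sin(nx)sin(n'x) dx = ∫_0^π cos(nx)cos(n'x) dx = 0; and by product-to-sum, ∫_0^π sin(nx)cos(n'x) dx = ½∫_0^π [sin((n+n')x) + sin((n−n')x)] dx, which is 0 when n+n' is even and 2n/(n²−n'²) when n+n' is odd (it need not vanish on (0, π)).
  u² squared terms: (2)²·∫sin(5x)² dx = 4·π/2 = 2*π;  (3)²·∫cos(4x)² dx = 9·π/2 = 9*π/2.
  u² cross terms: 2·(2)·(3)·∫sin(5x)·cos(4x) dx = 12·(10/9) = 40/3.
  So ∫_0^π u² dx = 2*π + 9*π/2 + 40/3 = 40/3 + 13*π/2.
  (u')² squared terms: (-12)²·∫sin(4x)² dx = 144·π/2 = 72*π;  (10)²·∫cos(5x)² dx = 100·π/2 = 50*π.
  (u')² cross terms: 2·(-12)·(10)·∫sin(4x)·cos(5x) dx = -240·(-8/9) = 640/3.
  So ∫_0^π (u')² dx = 72*π + 50*π + 640/3 = 640/3 + 122*π.
||u||_{H^1}^2 = (40/3 + 13*π/2) + (640/3 + 122*π) = 680/3 + 257*π/2.


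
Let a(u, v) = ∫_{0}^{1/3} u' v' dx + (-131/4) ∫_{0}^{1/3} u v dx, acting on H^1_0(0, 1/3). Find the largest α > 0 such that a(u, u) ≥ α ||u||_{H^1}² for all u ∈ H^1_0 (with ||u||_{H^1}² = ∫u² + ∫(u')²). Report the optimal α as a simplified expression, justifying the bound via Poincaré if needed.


α = (-131 + 36*π^2)/(4*(1 + 9*π^2))

Coercivity of a(·,·) on H^1_0(0, 1/3) means a(u, u) ≥ α ||u||_{H^1}² for every u ∈ H^1_0.
The interval has length L = 1/3, and Poincaré/coercivity depend only on L. Here a(u, u) = ∫(u')² + (-131/4)·∫u².
Here c = -131/4 < 0 with |c| < (π/L)² = 9*π^2, so coercivity still holds. The condition a(u,u) ≥ α||u||_{H^1}² reads (1−α)∫(u')² ≥ (α−c)∫u². Any admissible α is ≤ 1 (rapidly oscillating u have ∫u²/∫(u')² → 0), and α = 1 would force 0 ≥ (1−c)∫u², impossible since c < 1; so 1−α > 0. By the sharp Poincaré inequality on H^1_0 of an interval of length L, ∫(u')² ≥ (π/L)²∫u² with equality for the first sine mode sin(π(x−x₀)/L) (x₀ the left endpoint), so the inequality holds for all u iff (1−α)(π/L)² ≥ α − c, i.e. α ≤ ((π/L)² + c)/((π/L)² + 1) = (1 + c(L/π)²)/(1 + (L/π)²). (Direct route, valid since c ≤ 0: Poincaré gives c∫u² ≥ c(L/π)²∫(u')², so a(u,u) ≥ (1 + c(L/π)²)∫(u')², while ||u||_{H^1}² ≤ (1 + (L/π)²)∫(u')²; dividing yields the same α.) With (π/L)² = 9*π^2 and c = -131/4, the largest admissible constant is α = ((π/L)² + c)/((π/L)² + 1).
Simplifying, α = (-131 + 36*π^2)/(4*(1 + 9*π^2)).


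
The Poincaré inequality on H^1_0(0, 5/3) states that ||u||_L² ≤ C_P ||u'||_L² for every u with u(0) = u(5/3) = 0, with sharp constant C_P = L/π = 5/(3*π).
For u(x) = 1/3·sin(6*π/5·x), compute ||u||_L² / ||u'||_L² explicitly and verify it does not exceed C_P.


||u||_L² / ||u'||_L² = 5/(6*π) < C_P = 5/(3*π).

u(x) = 1/3·sin(6*π/5·x), so u'(x) = 2*π*cos(6*π*x/5)/5.
Writing u(x) = A·sin(kπx/L) with A = 1/3 and k = 2, use ∫_0^L sin²(kπx/L) dx = L/2 and ∫_0^L cos²(kπx/L) dx = L/2.
u² = 1/9·sin²(6*π/5·x) and (u')² = 4*π^2/25·cos²(6*π/5·x), and each of sin², cos² integrates to L/2 = 5/6 over (0, 5/3).
∫_0^5/3 u² dx = 5/54, so ||u||_L² = sqrt(30)/18.
∫_0^5/3 (u')² dx = 2*π^2/15, so ||u'||_L² = sqrt(30)*π/15.
Ratio ||u||_L² / ||u'||_L² = 5/(6*π).
Sharp Poincaré constant on H^1_0(0, 5/3) is C_P = L/π = 5/(3*π), achieved by sin(3*π/5·x).
This is the k = 2 harmonic; the ratio L/(kπ) is strictly less than C_P = L/π, consistent with the sharp inequality ||u||_L² ≤ C_P ||u'||_L².


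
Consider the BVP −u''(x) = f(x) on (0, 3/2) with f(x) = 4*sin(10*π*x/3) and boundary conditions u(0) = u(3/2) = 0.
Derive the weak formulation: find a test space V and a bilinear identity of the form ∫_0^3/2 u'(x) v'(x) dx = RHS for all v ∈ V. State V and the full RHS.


V = H^1_0(0, 3/2) (so v(0) = v(3/2) = 0); weak form: ∫_0^3/2 u'v' dx = ∫_0^3/2 (4*sin(10*π*x/3)) v dx for all v ∈ V.

Multiply both sides by a test function v and integrate from 0 to 3/2:
  ∫_0^3/2 −u''(x) v(x) dx = ∫_0^3/2 f(x) v(x) dx.
Integrate the LHS by parts once:
  ∫_0^3/2 −u'' v dx = −[u'(x) v(x)]_0^3/2 + ∫_0^3/2 u'(x) v'(x) dx.
Thus ∫_0^3/2 u'(x) v'(x) dx = ∫_0^3/2 f(x) v(x) dx + [u'(x) v(x)]_0^3/2.
Choose V so that boundary terms are either known or forced to vanish.
u is Dirichlet: u(0) = u(3/2) = 0. Let V = H^1_0(0, 3/2); then v(0) = v(3/2) = 0, and [u' v]_0^3/2 = 0.
Weak formulation: find u (satisfying any essential BC) such that ∫_0^3/2 u'(x) v'(x) dx = ∫_0^3/2 f v dx for all v ∈ V.
Substituting f(x) = 4*sin(10*π*x/3), the right-hand side is ∫_0^3/2 (4*sin(10*π*x/3)) v dx.


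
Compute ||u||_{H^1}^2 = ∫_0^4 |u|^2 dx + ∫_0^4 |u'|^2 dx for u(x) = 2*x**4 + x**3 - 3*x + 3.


||u||_{H^1}^2 = 20544904/63

The H^1 norm (squared) on an interval (0, L) is
  ||u||_{H^1}^2 = ∫_0^L u(x)^2 dx + ∫_0^L u'(x)^2 dx.
Compute u'(x) = 8*x**3 + 3*x**2 - 3.
Then u(x)^2 = 4*x**8 + 4*x**7 + x**6 - 12*x**5 + 6*x**4 + 6*x**3 + 9*x**2 - 18*x + 9 and u'(x)^2 = 64*x**6 + 48*x**5 + 9*x**4 - 48*x**3 - 18*x**2 + 9.
Integrate each monomial from 0 to 4 using ∫_0^4 c·x^n dx = c·4^(n+1)/(n+1):
  ∫_0^4 u(x)^2 dx = ∫_0^4 (4*x^8 + 4*x^7 + x^6 - 12*x^5 + 6*x^4 + 6*x^3 + 9*x^2 - 18*x + 9) dx. Term by term:
    ∫_0^4 4*x^8 dx = 1048576/9;  ∫_0^4 4*x^7 dx = 32768;  ∫_0^4 x^6 dx = 16384/7;
    ∫_0^4 -12*x^5 dx = -8192;  ∫_0^4 6*x^4 dx = 6144/5;  ∫_0^4 6*x^3 dx = 384;
    ∫_0^4 9*x^2 dx = 192;  ∫_0^4 -18*x dx = -144;  ∫_0^4 9 dx = 36.
  Sum: 1048576/9 + 32768 + 16384/7 − 8192 + 6144/5 + 384 + 192 − 144 + 36 = 45713372/315.
  ∫_0^4 u'(x)^2 dx = ∫_0^4 (64*x^6 + 48*x^5 + 9*x^4 - 48*x^3 - 18*x^2 + 9) dx. Term by term:
    ∫_0^4 64*x^6 dx = 1048576/7;  ∫_0^4 48*x^5 dx = 32768;  ∫_0^4 9*x^4 dx = 9216/5;
    ∫_0^4 -48*x^3 dx = -3072;  ∫_0^4 -18*x^2 dx = -384;  ∫_0^4 9 dx = 36.
  Sum: 1048576/7 + 32768 + 9216/5 − 3072 − 384 + 36 = 6334572/35.
Adding: ||u||_{H^1}^2 = 45713372/315 + 6334572/35 = 20544904/63.


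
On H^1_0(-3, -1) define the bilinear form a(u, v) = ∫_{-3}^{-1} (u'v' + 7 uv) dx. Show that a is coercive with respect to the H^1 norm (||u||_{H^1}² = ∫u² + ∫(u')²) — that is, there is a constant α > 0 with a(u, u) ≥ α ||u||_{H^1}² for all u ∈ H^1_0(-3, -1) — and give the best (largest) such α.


α = 1

Coercivity of a(·,·) on H^1_0(-3, -1) means a(u, u) ≥ α ||u||_{H^1}² for every u ∈ H^1_0.
The interval has length L = 2, and Poincaré/coercivity depend only on L. Here a(u, u) = ∫(u')² + (7)·∫u².
Here c = 7 ≥ 1, so a(u,u) = ∫(u')² + c∫u² ≥ ∫(u')² + ∫u² = ||u||_{H^1}², i.e. α = 1 works. No larger α is possible: a(u,u) ≥ α||u||_{H^1}² means (1−α)∫(u')² ≥ (α−c)∫u², and for the modes u_n = sin(nπ(x−x₀)/L) (x₀ the left endpoint) one has ∫u_n²/∫(u_n')² = (L/(nπ))² → 0, so a(u_n,u_n)/||u_n||_{H^1}² → 1. Hence the optimal constant is α = 1.
Therefore α = 1.


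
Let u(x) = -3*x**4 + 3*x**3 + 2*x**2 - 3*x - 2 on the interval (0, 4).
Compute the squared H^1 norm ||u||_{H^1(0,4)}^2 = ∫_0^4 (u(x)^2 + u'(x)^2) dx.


||u||_{H^1}^2 = 33715252/105

The H^1 norm (squared) on an interval (0, L) is
  ||u||_{H^1}^2 = ∫_0^L u(x)^2 dx + ∫_0^L u'(x)^2 dx.
Compute u'(x) = -12*x**3 + 9*x**2 + 4*x - 3.
Then u(x)^2 = 9*x**8 - 18*x**7 - 3*x**6 + 30*x**5 - 2*x**4 - 24*x**3 + x**2 + 12*x + 4 and u'(x)^2 = 144*x**6 - 216*x**5 - 15*x**4 + 144*x**3 - 38*x**2 - 24*x + 9.
Integrate each monomial from 0 to 4 using ∫_0^4 c·x^n dx = c·4^(n+1)/(n+1):
  ∫_0^4 u(x)^2 dx = ∫_0^4 (9*x^8 - 18*x^7 - 3*x^6 + 30*x^5 - 2*x^4 - 24*x^3 + x^2 + 12*x + 4) dx. Term by term:
    ∫_0^4 9*x^8 dx = 262144;  ∫_0^4 -18*x^7 dx = -147456;  ∫_0^4 -3*x^6 dx = -49152/7;
    ∫_0^4 30*x^5 dx = 20480;  ∫_0^4 -2*x^4 dx = -2048/5;  ∫_0^4 -24*x^3 dx = -1536;
    ∫_0^4 x^2 dx = 64/3;  ∫_0^4 12*x dx = 96;  ∫_0^4 4 dx = 16.
  Sum: 262144 − 147456 − 49152/7 + 20480 − 2048/5 − 1536 + 64/3 + 96 + 16 = 13265072/105.
  ∫_0^4 u'(x)^2 dx = ∫_0^4 (144*x^6 - 216*x^5 - 15*x^4 + 144*x^3 - 38*x^2 - 24*x + 9) dx. Term by term:
    ∫_0^4 144*x^6 dx = 2359296/7;  ∫_0^4 -216*x^5 dx = -147456;  ∫_0^4 -15*x^4 dx = -3072;
    ∫_0^4 144*x^3 dx = 9216;  ∫_0^4 -38*x^2 dx = -2432/3;  ∫_0^4 -24*x dx = -192;
    ∫_0^4 9 dx = 36.
  Sum: 2359296/7 − 147456 − 3072 + 9216 − 2432/3 − 192 + 36 = 4090036/21.
Adding: ||u||_{H^1}^2 = 13265072/105 + 4090036/21 = 33715252/105.


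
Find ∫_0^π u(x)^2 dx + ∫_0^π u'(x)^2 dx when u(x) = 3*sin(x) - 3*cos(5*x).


||u||_{H^1(0,π)}^2 = 126*π

u'(x) = 15*sin(5*x) + 3*cos(x).
Expand u² and (u')² and integrate term by term on (0, π), using: for integers n ≥ 1, ∫_0^π sin²(nx) dx = ∫_0^π cos²(nx) dx = π/2; for n ≠ n', ∫_0^π sin(nx)sin(n'x) dx = ∫_0^π cos(nx)cos(n'x) dx = 0; and by product-to-sum, ∫_0^π sin(nx)cos(n'x) dx = ½∫_0^π [sin((n+n')x) + sin((n−n')x)] dx, which is 0 when n+n' is even and 2n/(n²−n'²) when n+n' is odd (it need not vanish on (0, π)).
  u² squared terms: (-3)²·∫cos(5x)² dx = 9·π/2 = 9*π/2;  (3)²·∫sin(x)² dx = 9·π/2 = 9*π/2.
  u² cross terms: 2·(-3)·(3)·∫cos(5x)·sin(x) dx = -18·(0) = 0.
  So ∫_0^π u² dx = 9*π/2 + 9*π/2 + 0 = 9*π.
  (u')² squared terms: (3)²·∫cos(x)² dx = 9·π/2 = 9*π/2;  (15)²·∫sin(5x)² dx = 225·π/2 = 225*π/2.
  (u')² cross terms: 2·(3)·(15)·∫cos(x)·sin(5x) dx = 90·(0) = 0.
  So ∫_0^π (u')² dx = 9*π/2 + 225*π/2 + 0 = 117*π.
||u||_{H^1}^2 = (9*π) + (117*π) = 126*π.


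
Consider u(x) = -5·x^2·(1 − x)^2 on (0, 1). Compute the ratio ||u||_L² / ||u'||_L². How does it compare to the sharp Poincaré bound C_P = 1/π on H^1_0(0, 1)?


||u||_L² / ||u'||_L² = sqrt(3)/6 < C_P = 1/π.

u(x) = -5·x^2·(1 − x)^2, so u'(x) = 10*x*(x*(1 - x) - (x - 1)^2).
u(x) = -5·x^2·(1 − x)^2 vanishes at x = 0 and x = 1, so u ∈ H^1_0(0, 1). Differentiate via the product rule and integrate the resulting polynomials term by term.
  ∫_0^1 u² dx = ∫_0^1 (25*x^8 - 100*x^7 + 150*x^6 - 100*x^5 + 25*x^4) dx. Term by term:
    ∫_0^1 25*x^8 dx = 25/9;  ∫_0^1 -100*x^7 dx = -25/2;  ∫_0^1 150*x^6 dx = 150/7;
    ∫_0^1 -100*x^5 dx = -50/3;  ∫_0^1 25*x^4 dx = 5.
  Sum: 25/9 − 25/2 + 150/7 − 50/3 + 5 = 5/126.
  ∫_0^1 (u')² dx = ∫_0^1 (400*x^6 - 1200*x^5 + 1300*x^4 - 600*x^3 + 100*x^2) dx. Term by term:
    ∫_0^1 400*x^6 dx = 400/7;  ∫_0^1 -1200*x^5 dx = -200;  ∫_0^1 1300*x^4 dx = 260;
    ∫_0^1 -600*x^3 dx = -150;  ∫_0^1 100*x^2 dx = 100/3.
  Sum: 400/7 − 200 + 260 − 150 + 100/3 = 10/21.
∫_0^1 u² dx = 5/126, so ||u||_L² = sqrt(70)/42.
∫_0^1 (u')² dx = 10/21, so ||u'||_L² = sqrt(210)/21.
Ratio ||u||_L² / ||u'||_L² = sqrt(3)/6.
Sharp Poincaré constant on H^1_0(0, 1) is C_P = L/π = 1/π, achieved by sin(π·x).
A polynomial bump cannot attain the sharp Poincaré constant (only the first sine eigenfunction does), so the ratio is strictly less than C_P, consistent with ||u||_L² ≤ C_P ||u'||_L².


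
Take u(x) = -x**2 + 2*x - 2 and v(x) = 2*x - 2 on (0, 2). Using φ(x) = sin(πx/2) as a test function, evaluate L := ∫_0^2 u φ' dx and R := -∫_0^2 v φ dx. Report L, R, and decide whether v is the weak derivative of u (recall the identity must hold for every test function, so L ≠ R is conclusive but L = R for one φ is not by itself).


LHS = 0, RHS = 0. No, v is not the weak derivative of u.

u(x) = -x**2 + 2*x - 2, classical derivative u'(x) = 2 - 2*x.
φ(x) = sin(πx/2), so φ'(x) = π*cos(π*x/2)/2.
Note φ(0) = φ(2) = 0, so the boundary term u·φ vanishes.
LHS = ∫_0^2 u(x) φ'(x) dx = ∫_0^2 (-π*x^2*cos(π*x/2)/2 + π*x*cos(π*x/2) - π*cos(π*x/2)) dx. Term by term:
  ∫_0^2 -π*cos(π*x/2) dx = 0;  ∫_0^2 π*x*cos(π*x/2) dx = -8/π;  ∫_0^2 -π*x^2*cos(π*x/2)/2 dx = 8/π.
Sum: 0 − 8/π + 8/π = 0.
So LHS = 0.
∫_0^2 v(x) φ(x) dx = ∫_0^2 (2*x*sin(π*x/2) - 2*sin(π*x/2)) dx. Term by term:
  ∫_0^2 -2*sin(π*x/2) dx = -8/π;  ∫_0^2 2*x*sin(π*x/2) dx = 8/π.
Sum: -8/π + 8/π = 0.
So RHS = -∫_0^2 v(x) φ(x) dx = 0.
LHS = RHS, so the identity holds for this particular φ. But this is necessary, not sufficient: a weak derivative must satisfy the identity for EVERY test function in C_c^∞(0, 2).
Here u is smooth, so its weak derivative equals its classical derivative u'(x) = 2 - 2*x. Since v(x) = 2*x - 2 ≠ u'(x), v is NOT the weak derivative of u — the agreement for this single φ is a coincidence (the difference v − u' happens to be L²-orthogonal to this φ).


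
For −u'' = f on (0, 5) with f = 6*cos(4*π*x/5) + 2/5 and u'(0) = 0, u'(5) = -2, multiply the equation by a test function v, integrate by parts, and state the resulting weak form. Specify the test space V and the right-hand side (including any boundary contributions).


V = H^1(0, 5) (v unrestricted at boundary; u is determined up to an additive constant); weak form: ∫_0^5 u'v' dx = ∫_0^5 (6*cos(4*π*x/5) + 2/5) v dx − 2·v(5) for all v ∈ V.

Multiply both sides by a test function v and integrate from 0 to 5:
  ∫_0^5 −u''(x) v(x) dx = ∫_0^5 f(x) v(x) dx.
Integrate the LHS by parts once:
  ∫_0^5 −u'' v dx = −[u'(x) v(x)]_0^5 + ∫_0^5 u'(x) v'(x) dx.
Thus ∫_0^5 u'(x) v'(x) dx = ∫_0^5 f(x) v(x) dx + [u'(x) v(x)]_0^5.
Choose V so that boundary terms are either known or forced to vanish.
u has inhomogeneous Neumann u'(0) = 0, u'(5) = -2. [u' v]_0^5 = (-2)·v(5) − (0)·v(0) = − 2·v(5). Take V = H^1(0, 5); boundary term becomes part of RHS.
Weak formulation: find u (satisfying any essential BC) such that ∫_0^5 u'(x) v'(x) dx = ∫_0^5 f v dx − 2·v(5) for all v ∈ V (Neumann data are natural BCs: they enter the RHS as boundary terms).
Substituting f(x) = 6*cos(4*π*x/5) + 2/5, the right-hand side is ∫_0^5 (6*cos(4*π*x/5) + 2/5) v dx − 2·v(5).
Compatibility check (pure Neumann): taking v ≡ 1 ∈ V gives 0 = ∫_0^5 f dx + (-2) − (0), i.e. ∫_0^5 f dx must equal u'(0) − u'(5) = 2. Indeed ∫_0^5 (6*cos(4*π*x/5) + 2/5) dx = 2, so the data are compatible. The solution is then unique only up to an additive constant (fix it e.g. by requiring ∫_0^5 u dx = 0).


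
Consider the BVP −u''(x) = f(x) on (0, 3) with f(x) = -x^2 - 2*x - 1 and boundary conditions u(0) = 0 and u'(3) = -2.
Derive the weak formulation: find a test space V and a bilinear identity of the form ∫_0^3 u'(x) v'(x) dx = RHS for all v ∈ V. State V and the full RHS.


V = {v ∈ H^1(0, 3) : v(0) = 0} (test functions vanish at x = 0 where u is specified); weak form: ∫_0^3 u'v' dx = ∫_0^3 (-x^2 - 2*x - 1) v dx − 2·v(3) for all v ∈ V.

Multiply both sides by a test function v and integrate from 0 to 3:
  ∫_0^3 −u''(x) v(x) dx = ∫_0^3 f(x) v(x) dx.
Integrate the LHS by parts once:
  ∫_0^3 −u'' v dx = −[u'(x) v(x)]_0^3 + ∫_0^3 u'(x) v'(x) dx.
Thus ∫_0^3 u'(x) v'(x) dx = ∫_0^3 f(x) v(x) dx + [u'(x) v(x)]_0^3.
Choose V so that boundary terms are either known or forced to vanish.
Mixed BC: u(0) = 0 (Dirichlet) and u'(3) = -2 (Neumann). Define V = {v ∈ H^1(0, 3) : v(0) = 0}. Then [u' v]_0^3 = u'(3)·v(3) − u'(0)·0 = − 2·v(3).
Weak formulation: find u (satisfying any essential BC) such that ∫_0^3 u'(x) v'(x) dx = ∫_0^3 f v dx − 2·v(3) for all v ∈ V (Dirichlet at 0 absorbed into V; Neumann datum at x = 3 contributes the boundary term).
Substituting f(x) = -x^2 - 2*x - 1, the right-hand side is ∫_0^3 (-x^2 - 2*x - 1) v dx − 2·v(3).


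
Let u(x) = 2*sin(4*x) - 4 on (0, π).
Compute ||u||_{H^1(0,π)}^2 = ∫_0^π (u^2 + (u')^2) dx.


||u||_{H^1(0,π)}^2 = 50*π

u'(x) = 8*cos(4*x).
Expand u² and (u')² and integrate term by term on (0, π), using: for integers n ≥ 1, ∫_0^π sin²(nx) dx = ∫_0^π cos²(nx) dx = π/2; for n ≠ n', ∫_0^π sin(nx)sin(n'x) dx = ∫_0^π cos(nx)cos(n'x) dx = 0; and by product-to-sum, ∫_0^π sin(nx)cos(n'x) dx = ½∫_0^π [sin((n+n')x) + sin((n−n')x)] dx, which is 0 when n+n' is even and 2n/(n²−n'²) when n+n' is odd (it need not vanish on (0, π)). For the constant mode: ∫_0^π 1 dx = π, ∫_0^π cos(nx) dx = 0, ∫_0^π sin(nx) dx = (1−(−1)^n)/n.
  u² squared terms: (-4)²·∫1 dx = 16·π = 16*π;  (2)²·∫sin(4x)² dx = 4·π/2 = 2*π.
  u² cross terms: 2·(-4)·(2)·∫1·sin(4x) dx = -16·(0) = 0.
  So ∫_0^π u² dx = 16*π + 2*π + 0 = 18*π.
  (u')² squared terms: (8)²·∫cos(4x)² dx = 64·π/2 = 32*π.
  So ∫_0^π (u')² dx = 32*π.
||u||_{H^1}^2 = (18*π) + (32*π) = 50*π.


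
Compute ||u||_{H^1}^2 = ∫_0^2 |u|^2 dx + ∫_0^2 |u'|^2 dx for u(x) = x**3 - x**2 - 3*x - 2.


||u||_{H^1}^2 = 1886/35

The H^1 norm (squared) on an interval (0, L) is
  ||u||_{H^1}^2 = ∫_0^L u(x)^2 dx + ∫_0^L u'(x)^2 dx.
Compute u'(x) = 3*x**2 - 2*x - 3.
Then u(x)^2 = x**6 - 2*x**5 - 5*x**4 + 2*x**3 + 13*x**2 + 12*x + 4 and u'(x)^2 = 9*x**4 - 12*x**3 - 14*x**2 + 12*x + 9.
Integrate each monomial from 0 to 2 using ∫_0^2 c·x^n dx = c·2^(n+1)/(n+1):
  ∫_0^2 u(x)^2 dx = ∫_0^2 (x^6 - 2*x^5 - 5*x^4 + 2*x^3 + 13*x^2 + 12*x + 4) dx. Term by term:
    ∫_0^2 x^6 dx = 128/7;  ∫_0^2 -2*x^5 dx = -64/3;  ∫_0^2 -5*x^4 dx = -32;
    ∫_0^2 2*x^3 dx = 8;  ∫_0^2 13*x^2 dx = 104/3;  ∫_0^2 12*x dx = 24;
    ∫_0^2 4 dx = 8.
  Sum: 128/7 − 64/3 − 32 + 8 + 104/3 + 24 + 8 = 832/21.
  ∫_0^2 u'(x)^2 dx = ∫_0^2 (9*x^4 - 12*x^3 - 14*x^2 + 12*x + 9) dx. Term by term:
    ∫_0^2 9*x^4 dx = 288/5;  ∫_0^2 -12*x^3 dx = -48;  ∫_0^2 -14*x^2 dx = -112/3;
    ∫_0^2 12*x dx = 24;  ∫_0^2 9 dx = 18.
  Sum: 288/5 − 48 − 112/3 + 24 + 18 = 214/15.
Adding: ||u||_{H^1}^2 = 832/21 + 214/15 = 1886/35.


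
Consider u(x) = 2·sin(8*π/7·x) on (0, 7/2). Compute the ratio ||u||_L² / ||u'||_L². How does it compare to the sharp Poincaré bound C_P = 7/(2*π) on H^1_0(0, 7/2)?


||u||_L² / ||u'||_L² = 7/(8*π) < C_P = 7/(2*π).

u(x) = 2·sin(8*π/7·x), so u'(x) = 16*π*cos(8*π*x/7)/7.
Writing u(x) = A·sin(kπx/L) with A = 2 and k = 4, use ∫_0^L sin²(kπx/L) dx = L/2 and ∫_0^L cos²(kπx/L) dx = L/2.
u² = 4·sin²(8*π/7·x) and (u')² = 256*π^2/49·cos²(8*π/7·x), and each of sin², cos² integrates to L/2 = 7/4 over (0, 7/2).
∫_0^7/2 u² dx = 7, so ||u||_L² = sqrt(7).
∫_0^7/2 (u')² dx = 64*π^2/7, so ||u'||_L² = 8*sqrt(7)*π/7.
Ratio ||u||_L² / ||u'||_L² = 7/(8*π).
Sharp Poincaré constant on H^1_0(0, 7/2) is C_P = L/π = 7/(2*π), achieved by sin(2*π/7·x).
This is the k = 4 harmonic; the ratio L/(kπ) is strictly less than C_P = L/π, consistent with the sharp inequality ||u||_L² ≤ C_P ||u'||_L².


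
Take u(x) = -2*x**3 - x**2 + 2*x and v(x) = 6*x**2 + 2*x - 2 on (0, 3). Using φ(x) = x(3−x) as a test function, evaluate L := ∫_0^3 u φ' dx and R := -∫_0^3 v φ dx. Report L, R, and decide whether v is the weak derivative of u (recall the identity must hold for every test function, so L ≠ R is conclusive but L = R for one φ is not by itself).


LHS = 387/5, RHS = -387/5. No, v is not the weak derivative of u.

u(x) = -2*x**3 - x**2 + 2*x, classical derivative u'(x) = -6*x**2 - 2*x + 2.
φ(x) = x(3−x), so φ'(x) = 3 - 2*x.
Note φ(0) = φ(3) = 0, so the boundary term u·φ vanishes.
LHS = ∫_0^3 u(x) φ'(x) dx = ∫_0^3 (4*x^4 - 4*x^3 - 7*x^2 + 6*x) dx. Term by term:
  ∫_0^3 4*x^4 dx = 972/5;  ∫_0^3 -4*x^3 dx = -81;  ∫_0^3 -7*x^2 dx = -63;
  ∫_0^3 6*x dx = 27.
Sum: 972/5 − 81 − 63 + 27 = 387/5.
So LHS = 387/5.
∫_0^3 v(x) φ(x) dx = ∫_0^3 (-6*x^4 + 16*x^3 + 8*x^2 - 6*x) dx. Term by term:
  ∫_0^3 -6*x^4 dx = -1458/5;  ∫_0^3 16*x^3 dx = 324;  ∫_0^3 8*x^2 dx = 72;
  ∫_0^3 -6*x dx = -27.
Sum: -1458/5 + 324 + 72 − 27 = 387/5.
So RHS = -∫_0^3 v(x) φ(x) dx = -387/5.
LHS − RHS = 774/5 ≠ 0, so the identity fails.
(For a valid weak derivative the identity must hold for EVERY test function, in particular this one. The failure shows v is NOT the weak derivative of u.)
Correct weak derivative would be u'(x) = -6*x**2 - 2*x + 2.


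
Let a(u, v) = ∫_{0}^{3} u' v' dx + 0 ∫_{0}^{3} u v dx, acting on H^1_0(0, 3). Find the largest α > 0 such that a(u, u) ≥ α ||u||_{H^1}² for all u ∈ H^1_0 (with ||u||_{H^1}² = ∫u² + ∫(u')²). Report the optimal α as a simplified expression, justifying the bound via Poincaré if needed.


α = π^2/(9 + π^2)

Coercivity of a(·,·) on H^1_0(0, 3) means a(u, u) ≥ α ||u||_{H^1}² for every u ∈ H^1_0.
The interval has length L = 3, and Poincaré/coercivity depend only on L. Here a(u, u) = ∫(u')² + (0)·∫u².
Here c = 0, so a(u,u) = ∫(u')² alone. The condition a(u,u) ≥ α||u||_{H^1}² reads (1−α)∫(u')² ≥ (α−c)∫u². Any admissible α is ≤ 1 (rapidly oscillating u have ∫u²/∫(u')² → 0), and α = 1 would force 0 ≥ (1−c)∫u², impossible since c < 1; so 1−α > 0. By the sharp Poincaré inequality on H^1_0 of an interval of length L, ∫(u')² ≥ (π/L)²∫u² with equality for the first sine mode sin(π(x−x₀)/L) (x₀ the left endpoint), so the inequality holds for all u iff (1−α)(π/L)² ≥ α − c, i.e. α ≤ ((π/L)² + c)/((π/L)² + 1) = (1 + c(L/π)²)/(1 + (L/π)²). (Direct route, valid since c ≤ 0: Poincaré gives c∫u² ≥ c(L/π)²∫(u')², so a(u,u) ≥ (1 + c(L/π)²)∫(u')², while ||u||_{H^1}² ≤ (1 + (L/π)²)∫(u')²; dividing yields the same α.) With (π/L)² = π^2/9 and c = 0, the largest admissible constant is α = ((π/L)² + c)/((π/L)² + 1).
Simplifying, α = π^2/(9 + π^2).


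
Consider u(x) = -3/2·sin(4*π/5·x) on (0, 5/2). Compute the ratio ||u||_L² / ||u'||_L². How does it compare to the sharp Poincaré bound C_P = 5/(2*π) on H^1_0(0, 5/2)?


||u||_L² / ||u'||_L² = 5/(4*π) < C_P = 5/(2*π).

u(x) = -3/2·sin(4*π/5·x), so u'(x) = -6*π*cos(4*π*x/5)/5.
Writing u(x) = A·sin(kπx/L) with A = -3/2 and k = 2, use ∫_0^L sin²(kπx/L) dx = L/2 and ∫_0^L cos²(kπx/L) dx = L/2.
u² = 9/4·sin²(4*π/5·x) and (u')² = 36*π^2/25·cos²(4*π/5·x), and each of sin², cos² integrates to L/2 = 5/4 over (0, 5/2).
∫_0^5/2 u² dx = 45/16, so ||u||_L² = 3*sqrt(5)/4.
∫_0^5/2 (u')² dx = 9*π^2/5, so ||u'||_L² = 3*sqrt(5)*π/5.
Ratio ||u||_L² / ||u'||_L² = 5/(4*π).
Sharp Poincaré constant on H^1_0(0, 5/2) is C_P = L/π = 5/(2*π), achieved by sin(2*π/5·x).
This is the k = 2 harmonic; the ratio L/(kπ) is strictly less than C_P = L/π, consistent with the sharp inequality ||u||_L² ≤ C_P ||u'||_L².


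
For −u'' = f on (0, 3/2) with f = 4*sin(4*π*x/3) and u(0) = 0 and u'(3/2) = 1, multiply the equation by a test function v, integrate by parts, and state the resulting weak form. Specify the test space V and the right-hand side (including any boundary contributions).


V = {v ∈ H^1(0, 3/2) : v(0) = 0} (test functions vanish at x = 0 where u is specified); weak form: ∫_0^3/2 u'v' dx = ∫_0^3/2 (4*sin(4*π*x/3)) v dx + v(3/2) for all v ∈ V.

Multiply both sides by a test function v and integrate from 0 to 3/2:
  ∫_0^3/2 −u''(x) v(x) dx = ∫_0^3/2 f(x) v(x) dx.
Integrate the LHS by parts once:
  ∫_0^3/2 −u'' v dx = −[u'(x) v(x)]_0^3/2 + ∫_0^3/2 u'(x) v'(x) dx.
Thus ∫_0^3/2 u'(x) v'(x) dx = ∫_0^3/2 f(x) v(x) dx + [u'(x) v(x)]_0^3/2.
Choose V so that boundary terms are either known or forced to vanish.
Mixed BC: u(0) = 0 (Dirichlet) and u'(3/2) = 1 (Neumann). Define V = {v ∈ H^1(0, 3/2) : v(0) = 0}. Then [u' v]_0^3/2 = u'(3/2)·v(3/2) − u'(0)·0 = v(3/2).
Weak formulation: find u (satisfying any essential BC) such that ∫_0^3/2 u'(x) v'(x) dx = ∫_0^3/2 f v dx + v(3/2) for all v ∈ V (Dirichlet at 0 absorbed into V; Neumann datum at x = 3/2 contributes the boundary term).
Substituting f(x) = 4*sin(4*π*x/3), the right-hand side is ∫_0^3/2 (4*sin(4*π*x/3)) v dx + v(3/2).


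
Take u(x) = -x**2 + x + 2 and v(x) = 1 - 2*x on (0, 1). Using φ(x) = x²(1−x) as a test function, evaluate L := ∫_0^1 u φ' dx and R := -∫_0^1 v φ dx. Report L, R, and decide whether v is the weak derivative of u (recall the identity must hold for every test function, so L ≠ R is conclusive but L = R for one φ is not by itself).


LHS = 1/60, RHS = 1/60. Yes, v = u' weakly.

u(x) = -x**2 + x + 2, classical derivative u'(x) = 1 - 2*x.
φ(x) = x²(1−x), so φ'(x) = x*(2 - 3*x).
Note φ(0) = φ(1) = 0, so the boundary term u·φ vanishes.
LHS = ∫_0^1 u(x) φ'(x) dx = ∫_0^1 (3*x^4 - 5*x^3 - 4*x^2 + 4*x) dx. Term by term:
  ∫_0^1 3*x^4 dx = 3/5;  ∫_0^1 -5*x^3 dx = -5/4;  ∫_0^1 -4*x^2 dx = -4/3;
  ∫_0^1 4*x dx = 2.
Sum: 3/5 − 5/4 − 4/3 + 2 = 1/60.
So LHS = 1/60.
∫_0^1 v(x) φ(x) dx = ∫_0^1 (2*x^4 - 3*x^3 + x^2) dx. Term by term:
  ∫_0^1 2*x^4 dx = 2/5;  ∫_0^1 -3*x^3 dx = -3/4;  ∫_0^1 x^2 dx = 1/3.
Sum: 2/5 − 3/4 + 1/3 = -1/60.
So RHS = -∫_0^1 v(x) φ(x) dx = 1/60.
LHS = RHS, so the identity holds for this test φ.
Moreover u is smooth here and v(x) = u'(x) = 1 - 2*x pointwise, so the identity holds for every test function. Hence v is the weak derivative of u.


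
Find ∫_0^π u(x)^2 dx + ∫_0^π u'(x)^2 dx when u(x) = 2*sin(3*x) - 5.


||u||_{H^1(0,π)}^2 = -40/3 + 45*π

u'(x) = 6*cos(3*x).
Expand u² and (u')² and integrate term by term on (0, π), using: for integers n ≥ 1, ∫_0^π sin²(nx) dx = ∫_0^π cos²(nx) dx = π/2; for n ≠ n', ∫_0^π sin(nx)sin(n'x) dx = ∫_0^π cos(nx)cos(n'x) dx = 0; and by product-to-sum, ∫_0^π sin(nx)cos(n'x) dx = ½∫_0^π [sin((n+n')x) + sin((n−n')x)] dx, which is 0 when n+n' is even and 2n/(n²−n'²) when n+n' is odd (it need not vanish on (0, π)). For the constant mode: ∫_0^π 1 dx = π, ∫_0^π cos(nx) dx = 0, ∫_0^π sin(nx) dx = (1−(−1)^n)/n.
  u² squared terms: (-5)²·∫1 dx = 25·π = 25*π;  (2)²·∫sin(3x)² dx = 4·π/2 = 2*π.
  u² cross terms: 2·(-5)·(2)·∫1·sin(3x) dx = -20·(2/3) = -40/3.
  So ∫_0^π u² dx = 25*π + 2*π − 40/3 = -40/3 + 27*π.
  (u')² squared terms: (6)²·∫cos(3x)² dx = 36·π/2 = 18*π.
  So ∫_0^π (u')² dx = 18*π.
||u||_{H^1}^2 = (-40/3 + 27*π) + (18*π) = -40/3 + 45*π.


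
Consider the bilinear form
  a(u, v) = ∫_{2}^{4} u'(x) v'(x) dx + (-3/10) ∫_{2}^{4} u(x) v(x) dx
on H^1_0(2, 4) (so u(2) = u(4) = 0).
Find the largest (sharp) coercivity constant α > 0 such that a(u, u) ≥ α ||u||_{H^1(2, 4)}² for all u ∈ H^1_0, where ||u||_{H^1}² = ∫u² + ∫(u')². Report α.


α = (-6/5 + π^2)/(4 + π^2)

Coercivity of a(·,·) on H^1_0(2, 4) means a(u, u) ≥ α ||u||_{H^1}² for every u ∈ H^1_0.
The interval has length L = 2, and Poincaré/coercivity depend only on L. Here a(u, u) = ∫(u')² + (-3/10)·∫u².
Here c = -3/10 < 0 with |c| < (π/L)² = π^2/4, so coercivity still holds. The condition a(u,u) ≥ α||u||_{H^1}² reads (1−α)∫(u')² ≥ (α−c)∫u². Any admissible α is ≤ 1 (rapidly oscillating u have ∫u²/∫(u')² → 0), and α = 1 would force 0 ≥ (1−c)∫u², impossible since c < 1; so 1−α > 0. By the sharp Poincaré inequality on H^1_0 of an interval of length L, ∫(u')² ≥ (π/L)²∫u² with equality for the first sine mode sin(π(x−x₀)/L) (x₀ the left endpoint), so the inequality holds for all u iff (1−α)(π/L)² ≥ α − c, i.e. α ≤ ((π/L)² + c)/((π/L)² + 1) = (1 + c(L/π)²)/(1 + (L/π)²). (Direct route, valid since c ≤ 0: Poincaré gives c∫u² ≥ c(L/π)²∫(u')², so a(u,u) ≥ (1 + c(L/π)²)∫(u')², while ||u||_{H^1}² ≤ (1 + (L/π)²)∫(u')²; dividing yields the same α.) With (π/L)² = π^2/4 and c = -3/10, the largest admissible constant is α = ((π/L)² + c)/((π/L)² + 1).
Simplifying, α = (-6/5 + π^2)/(4 + π^2).


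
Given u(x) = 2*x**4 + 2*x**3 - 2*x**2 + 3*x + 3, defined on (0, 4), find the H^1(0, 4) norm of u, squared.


||u||_{H^1}^2 = 24684328/63

The H^1 norm (squared) on an interval (0, L) is
  ||u||_{H^1}^2 = ∫_0^L u(x)^2 dx + ∫_0^L u'(x)^2 dx.
Compute u'(x) = 8*x**3 + 6*x**2 - 4*x + 3.
Then u(x)^2 = 4*x**8 + 8*x**7 - 4*x**6 + 4*x**5 + 28*x**4 - 3*x**2 + 18*x + 9 and u'(x)^2 = 64*x**6 + 96*x**5 - 28*x**4 + 52*x**2 - 24*x + 9.
Integrate each monomial from 0 to 4 using ∫_0^4 c·x^n dx = c·4^(n+1)/(n+1):
  ∫_0^4 u(x)^2 dx = ∫_0^4 (4*x^8 + 8*x^7 - 4*x^6 + 4*x^5 + 28*x^4 - 3*x^2 + 18*x + 9) dx. Term by term:
    ∫_0^4 4*x^8 dx = 1048576/9;  ∫_0^4 8*x^7 dx = 65536;  ∫_0^4 -4*x^6 dx = -65536/7;
    ∫_0^4 4*x^5 dx = 8192/3;  ∫_0^4 28*x^4 dx = 28672/5;  ∫_0^4 -3*x^2 dx = -64;
    ∫_0^4 18*x dx = 144;  ∫_0^4 9 dx = 36.
  Sum: 1048576/9 + 65536 − 65536/7 + 8192/3 + 28672/5 − 64 + 144 + 36 = 57097916/315.
  ∫_0^4 u'(x)^2 dx = ∫_0^4 (64*x^6 + 96*x^5 - 28*x^4 + 52*x^2 - 24*x + 9) dx. Term by term:
    ∫_0^4 64*x^6 dx = 1048576/7;  ∫_0^4 96*x^5 dx = 65536;  ∫_0^4 -28*x^4 dx = -28672/5;
    ∫_0^4 52*x^2 dx = 3328/3;  ∫_0^4 -24*x dx = -192;  ∫_0^4 9 dx = 36.
  Sum: 1048576/7 + 65536 − 28672/5 + 3328/3 − 192 + 36 = 22107908/105.
Adding: ||u||_{H^1}^2 = 57097916/315 + 22107908/105 = 24684328/63.


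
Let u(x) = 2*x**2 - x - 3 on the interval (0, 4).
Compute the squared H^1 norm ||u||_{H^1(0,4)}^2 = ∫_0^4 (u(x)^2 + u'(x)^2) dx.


||u||_{H^1}^2 = 10408/15

The H^1 norm (squared) on an interval (0, L) is
  ||u||_{H^1}^2 = ∫_0^L u(x)^2 dx + ∫_0^L u'(x)^2 dx.
Compute u'(x) = 4*x - 1.
Then u(x)^2 = 4*x**4 - 4*x**3 - 11*x**2 + 6*x + 9 and u'(x)^2 = 16*x**2 - 8*x + 1.
Integrate each monomial from 0 to 4 using ∫_0^4 c·x^n dx = c·4^(n+1)/(n+1):
  ∫_0^4 u(x)^2 dx = ∫_0^4 (4*x^4 - 4*x^3 - 11*x^2 + 6*x + 9) dx. Term by term:
    ∫_0^4 4*x^4 dx = 4096/5;  ∫_0^4 -4*x^3 dx = -256;  ∫_0^4 -11*x^2 dx = -704/3;
    ∫_0^4 6*x dx = 48;  ∫_0^4 9 dx = 36.
  Sum: 4096/5 − 256 − 704/3 + 48 + 36 = 6188/15.
  ∫_0^4 u'(x)^2 dx = ∫_0^4 (16*x^2 - 8*x + 1) dx. Term by term:
    ∫_0^4 16*x^2 dx = 1024/3;  ∫_0^4 -8*x dx = -64;  ∫_0^4 1 dx = 4.
  Sum: 1024/3 − 64 + 4 = 844/3.
Adding: ||u||_{H^1}^2 = 6188/15 + 844/3 = 10408/15.


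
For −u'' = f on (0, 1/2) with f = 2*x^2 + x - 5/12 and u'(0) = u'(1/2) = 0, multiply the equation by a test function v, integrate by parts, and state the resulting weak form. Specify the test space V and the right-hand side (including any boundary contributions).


V = H^1(0, 1/2) (no boundary constraint on v; u is determined up to an additive constant); weak form: ∫_0^1/2 u'v' dx = ∫_0^1/2 (2*x^2 + x - 5/12) v dx for all v ∈ V.

Multiply both sides by a test function v and integrate from 0 to 1/2:
  ∫_0^1/2 −u''(x) v(x) dx = ∫_0^1/2 f(x) v(x) dx.
Integrate the LHS by parts once:
  ∫_0^1/2 −u'' v dx = −[u'(x) v(x)]_0^1/2 + ∫_0^1/2 u'(x) v'(x) dx.
Thus ∫_0^1/2 u'(x) v'(x) dx = ∫_0^1/2 f(x) v(x) dx + [u'(x) v(x)]_0^1/2.
Choose V so that boundary terms are either known or forced to vanish.
u has homogeneous Neumann: u'(0) = u'(1/2) = 0. So [u' v]_0^1/2 = 0·v(1/2) − 0·v(0) = 0 for any v; take V = H^1(0, 1/2).
Weak formulation: find u (satisfying any essential BC) such that ∫_0^1/2 u'(x) v'(x) dx = ∫_0^1/2 f v dx for all v ∈ V (homogeneous Neumann, so boundary terms vanish).
Substituting f(x) = 2*x^2 + x - 5/12, the right-hand side is ∫_0^1/2 (2*x^2 + x - 5/12) v dx.
Compatibility check (pure Neumann): taking v ≡ 1 ∈ V gives 0 = ∫_0^1/2 f dx + (0) − (0), i.e. ∫_0^1/2 f dx must equal u'(0) − u'(1/2) = 0. Indeed ∫_0^1/2 (2*x^2 + x - 5/12) dx = 0, so the data are compatible. The solution is then unique only up to an additive constant (fix it e.g. by requiring ∫_0^1/2 u dx = 0).
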